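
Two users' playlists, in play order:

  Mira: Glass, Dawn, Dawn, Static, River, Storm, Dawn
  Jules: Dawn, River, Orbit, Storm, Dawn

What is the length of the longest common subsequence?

One common subsequence of length 4: Dawn (Mira #3, Jules #1), River (Mira #5, Jules #2), Storm (Mira #6, Jules #4), Dawn (Mira #7, Jules #5). dp[7][5] = 4 confirms this is the maximum.

4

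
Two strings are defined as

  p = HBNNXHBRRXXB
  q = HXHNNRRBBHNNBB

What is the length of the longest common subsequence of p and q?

Pick H (p #1, q #3), B (p #2, q #9), N (p #3, q #11), N (p #4, q #12), B (p #7, q #13), B (p #12, q #14); all 6 characters appear in both, in order, and the DP table's final entry dp[12][14] is also 6, so no common subsequence is longer.

6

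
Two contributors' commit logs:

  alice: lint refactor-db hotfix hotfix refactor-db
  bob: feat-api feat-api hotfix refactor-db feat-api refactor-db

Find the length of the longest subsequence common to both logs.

One common subsequence of length 2: refactor-db [2,4], refactor-db [5,6], and the DP table's final entry dp[5][6] is also 2, so no common subsequence is longer.

2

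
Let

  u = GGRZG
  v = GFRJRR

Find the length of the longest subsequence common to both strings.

Match G at u[1]=v[1], then R at u[3]=v[6] — 2 characters in the same relative order in both. Since dp[5][6] = 2, nothing longer is possible.

2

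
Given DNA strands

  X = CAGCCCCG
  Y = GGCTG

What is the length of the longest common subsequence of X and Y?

Let dp[i][j] be the LCS length of the first i bases of X and the first j bases of Y. dp[i][j] = dp[i-1][j-1]+1 when the i-th and j-th bases match, else max(dp[i-1][j], dp[i][j-1]).
    ·  G  G  C  T  G
 ·  0  0  0  0  0  0
 C  0  0  0  1  1  1
 A  0  0  0  1  1  1
 G  0  1  1  1  1  2
 C  0  1  1  2  2  2
 C  0  1  1  2  2  2
 C  0  1  1  2  2  2
 C  0  1  1  2  2  2
 G  0  1  2  2  2  3
dp[8][5] = 3. One LCS (by backtracking along matches): GCG.

3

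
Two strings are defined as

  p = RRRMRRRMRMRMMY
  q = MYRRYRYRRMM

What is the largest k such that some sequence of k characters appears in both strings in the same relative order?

Match M at p[4]=q[1] → R at p[5]=q[3] → R at p[6]=q[4] → R at p[7]=q[6] → R at p[9]=q[8] → R at p[11]=q[9] → M at p[12]=q[10] → M at p[13]=q[11] — 8 characters in the same relative order in both. The LCS DP gives dp[14][11] = 8, so this is optimal.

8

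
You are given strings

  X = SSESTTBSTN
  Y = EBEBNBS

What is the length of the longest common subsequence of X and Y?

Taking E [3,3], then B [7,6], then S [8,7] gives a common subsequence of length 3. Since dp[10][7] = 3, nothing longer is possible.

3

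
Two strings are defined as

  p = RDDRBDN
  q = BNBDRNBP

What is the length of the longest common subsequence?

3

Match D [3,4], then R [4,5], then B [5,7] — 3 characters in the same relative order in both. Since dp[7][8] = 3, nothing longer is possible.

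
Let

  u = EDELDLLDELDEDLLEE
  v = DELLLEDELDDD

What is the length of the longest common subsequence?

Pick D (u #2, v #1) → E (u #3, v #2) → L (u #4, v #3) → L (u #6, v #4) → L (u #7, v #5) → D (u #8, v #7) → E (u #9, v #8) → L (u #10, v #9) → D (u #11, v #11) → D (u #13, v #12); all 10 characters appear in both, in order. dp[17][12] = 10 confirms this is the maximum.

10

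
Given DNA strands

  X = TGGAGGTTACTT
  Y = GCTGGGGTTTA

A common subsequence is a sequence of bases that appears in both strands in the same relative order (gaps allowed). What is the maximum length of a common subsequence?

8

Let dp[i][j] be the LCS length of the first i bases of X and the first j bases of Y. dp[i][j] = dp[i-1][j-1]+1 when the i-th and j-th bases match, else max(dp[i-1][j], dp[i][j-1]).
    ·  G  C  T  G  G  G  G  T  T  T  A
 ·  0  0  0  0  0  0  0  0  0  0  0  0
 T  0  0  0  1  1  1  1  1  1  1  1  1
 G  0  1  1  1  2  2  2  2  2  2  2  2
 G  0  1  1  1  2  3  3  3  3  3  3  3
 A  0  1  1  1  2  3  3  3  3  3  3  4
 G  0  1  1  1  2  3  4  4  4  4  4  4
 G  0  1  1  1  2  3  4  5  5  5  5  5
 T  0  1  1  2  2  3  4  5  6  6  6  6
 T  0  1  1  2  2  3  4  5  6  7  7  7
 A  0  1  1  2  2  3  4  5  6  7  7  8
 C  0  1  2  2  2  3  4  5  6  7  7  8
 T  0  1  2  3  3  3  4  5  6  7  8  8
 T  0  1  2  3  3  3  4  5  6  7  8  8
dp[12][11] = 8. One LCS (by backtracking along matches): TGGGGTTA.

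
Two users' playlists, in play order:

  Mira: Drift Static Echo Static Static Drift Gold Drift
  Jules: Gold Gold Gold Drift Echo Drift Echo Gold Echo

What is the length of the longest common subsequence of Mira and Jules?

4

Taking Drift (Mira #1, Jules #4), Echo (Mira #3, Jules #5), Drift (Mira #6, Jules #6), Gold (Mira #7, Jules #8) gives a common subsequence of length 4. The LCS DP gives dp[8][9] = 4, so this is optimal.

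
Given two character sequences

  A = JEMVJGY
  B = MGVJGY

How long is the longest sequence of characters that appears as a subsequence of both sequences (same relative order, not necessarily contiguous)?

Let dp[i][j] be the LCS length of the first i characters of A and the first j characters of B. dp[i][j] = dp[i-1][j-1]+1 when the i-th and j-th characters match, else max(dp[i-1][j], dp[i][j-1]).
    ·  M  G  V  J  G  Y
 ·  0  0  0  0  0  0  0
 J  0  0  0  0  1  1  1
 E  0  0  0  0  1  1  1
 M  0  1  1  1  1  1  1
 V  0  1  1  2  2  2  2
 J  0  1  1  2  3  3  3
 G  0  1  2  2  3  4  4
 Y  0  1  2  2  3  4  5
dp[7][6] = 5. One LCS (by backtracking along matches): MVJGY.

5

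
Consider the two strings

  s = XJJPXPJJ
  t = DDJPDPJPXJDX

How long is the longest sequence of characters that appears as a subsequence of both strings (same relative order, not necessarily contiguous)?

One common subsequence of length 5: J (s #2, t #3); then J (s #3, t #7); then P (s #4, t #8); then X (s #5, t #9); then J (s #7, t #10). dp[8][12] = 5 confirms this is the maximum.

5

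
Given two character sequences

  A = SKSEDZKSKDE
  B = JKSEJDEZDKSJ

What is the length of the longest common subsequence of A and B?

7

Let dp[i][j] be the LCS length of the first i characters of A and the first j characters of B. dp[i][j] = dp[i-1][j-1]+1 when the i-th and j-th characters match, else max(dp[i-1][j], dp[i][j-1]).
    ·  J  K  S  E  J  D  E  Z  D  K  S  J
 ·  0  0  0  0  0  0  0  0  0  0  0  0  0
 S  0  0  0  1  1  1  1  1  1  1  1  1  1
 K  0  0  1  1  1  1  1  1  1  1  2  2  2
 S  0  0  1  2  2  2  2  2  2  2  2  3  3
 E  0  0  1  2  3  3  3  3  3  3  3  3  3
 D  0  0  1  2  3  3  4  4  4  4  4  4  4
 Z  0  0  1  2  3  3  4  4  5  5  5  5  5
 K  0  0  1  2  3  3  4  4  5  5  6  6  6
 S  0  0  1  2  3  3  4  4  5  5  6  7  7
 K  0  0  1  2  3  3  4  4  5  5  6  7  7
 D  0  0  1  2  3  3  4  4  5  6  6  7  7
 E  0  0  1  2  3  3  4  5  5  6  6  7  7
dp[11][12] = 7. One LCS (by backtracking along matches): KSEDZKS.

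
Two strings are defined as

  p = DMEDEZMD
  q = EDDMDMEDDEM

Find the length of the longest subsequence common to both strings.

Match D [1,5], then M [2,6], then E [3,7], then D [4,9], then E [5,10], then M [7,11] — 6 characters in the same relative order in both. The LCS DP gives dp[8][11] = 6, so this is optimal.

6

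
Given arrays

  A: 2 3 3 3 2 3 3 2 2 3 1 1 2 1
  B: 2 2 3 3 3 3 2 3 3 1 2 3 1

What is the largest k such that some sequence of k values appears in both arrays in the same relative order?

10

One common subsequence of length 10: 2 [1,2], 3 [2,4], 3 [3,5], 3 [4,6], 2 [5,7], 3 [6,8], 3 [7,9], 2 [9,11], 3 [10,12], 1 [14,13]. dp[14][13] = 10 confirms this is the maximum.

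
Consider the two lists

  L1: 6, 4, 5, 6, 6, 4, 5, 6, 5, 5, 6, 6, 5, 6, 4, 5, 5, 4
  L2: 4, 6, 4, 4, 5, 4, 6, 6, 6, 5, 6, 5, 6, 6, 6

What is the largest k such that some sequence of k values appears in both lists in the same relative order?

11

One common subsequence of length 11: 6 [1,2] → 4 [2,4] → 5 [3,5] → 6 [4,8] → 6 [5,9] → 5 [7,10] → 6 [8,11] → 5 [10,12] → 6 [11,13] → 6 [12,14] → 6 [14,15], and the DP table's final entry dp[18][15] is also 11, so no common subsequence is longer.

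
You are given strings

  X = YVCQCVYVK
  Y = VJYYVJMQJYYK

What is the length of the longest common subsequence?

5

Let dp[i][j] be the LCS length of the first i characters of X and the first j characters of Y. dp[i][j] = dp[i-1][j-1]+1 when the i-th and j-th characters match, else max(dp[i-1][j], dp[i][j-1]).
    ·  V  J  Y  Y  V  J  M  Q  J  Y  Y  K
 ·  0  0  0  0  0  0  0  0  0  0  0  0  0
 Y  0  0  0  1  1  1  1  1  1  1  1  1  1
 V  0  1  1  1  1  2  2  2  2  2  2  2  2
 C  0  1  1  1  1  2  2  2  2  2  2  2  2
 Q  0  1  1  1  1  2  2  2  3  3  3  3  3
 C  0  1  1  1  1  2  2  2  3  3  3  3  3
 V  0  1  1  1  1  2  2  2  3  3  3  3  3
 Y  0  1  1  2  2  2  2  2  3  3  4  4  4
 V  0  1  1  2  2  3  3  3  3  3  4  4  4
 K  0  1  1  2  2  3  3  3  3  3  4  4  5
dp[9][12] = 5. One LCS (by backtracking along matches): YVQYK.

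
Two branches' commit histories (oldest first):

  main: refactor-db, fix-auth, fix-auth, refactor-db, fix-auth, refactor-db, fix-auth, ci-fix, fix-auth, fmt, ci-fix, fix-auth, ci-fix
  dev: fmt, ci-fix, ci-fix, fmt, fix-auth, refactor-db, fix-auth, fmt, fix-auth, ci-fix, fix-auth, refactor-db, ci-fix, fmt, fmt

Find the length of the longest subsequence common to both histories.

Taking refactor-db at main[1]=dev[6]; then fix-auth at main[2]=dev[7]; then fix-auth at main[3]=dev[9]; then fix-auth at main[5]=dev[11]; then refactor-db at main[6]=dev[12]; then ci-fix at main[8]=dev[13]; then fmt at main[10]=dev[15] gives a common subsequence of length 7. Since dp[13][15] = 7, nothing longer is possible.

7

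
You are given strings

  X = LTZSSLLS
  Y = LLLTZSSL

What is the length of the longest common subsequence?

6

Let dp[i][j] be the LCS length of the first i characters of X and the first j characters of Y. dp[i][j] = dp[i-1][j-1]+1 when the i-th and j-th characters match, else max(dp[i-1][j], dp[i][j-1]).
    ·  L  L  L  T  Z  S  S  L
 ·  0  0  0  0  0  0  0  0  0
 L  0  1  1  1  1  1  1  1  1
 T  0  1  1  1  2  2  2  2  2
 Z  0  1  1  1  2  3  3  3  3
 S  0  1  1  1  2  3  4  4  4
 S  0  1  1  1  2  3  4  5  5
 L  0  1  2  2  2  3  4  5  6
 L  0  1  2  3  3  3  4  5  6
 S  0  1  2  3  3  3  4  5  6
dp[8][8] = 6. One LCS (by backtracking along matches): LTZSSL.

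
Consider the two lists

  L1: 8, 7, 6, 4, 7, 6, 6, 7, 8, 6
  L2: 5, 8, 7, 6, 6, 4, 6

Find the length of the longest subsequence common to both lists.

Let dp[i][j] be the LCS length of the first i values of L1 and the first j values of L2. dp[i][j] = dp[i-1][j-1]+1 when the i-th and j-th values match, else max(dp[i-1][j], dp[i][j-1]).
    ·  5  8  7  6  6  4  6
 ·  0  0  0  0  0  0  0  0
 8  0  0  1  1  1  1  1  1
 7  0  0  1  2  2  2  2  2
 6  0  0  1  2  3  3  3  3
 4  0  0  1  2  3  3  4  4
 7  0  0  1  2  3  3  4  4
 6  0  0  1  2  3  4  4  5
 6  0  0  1  2  3  4  4  5
 7  0  0  1  2  3  4  4  5
 8  0  0  1  2  3  4  4  5
 6  0  0  1  2  3  4  4  5
dp[10][7] = 5. One LCS (by backtracking along matches): 8, 7, 6, 4, 6.

5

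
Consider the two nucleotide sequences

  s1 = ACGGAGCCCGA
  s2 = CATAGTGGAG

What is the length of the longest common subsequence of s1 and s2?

Pick A at s1[1]=s2[4], then G at s1[3]=s2[7], then G at s1[4]=s2[8], then A at s1[5]=s2[9], then G at s1[10]=s2[10]; all 5 bases appear in both, in order. Since dp[11][10] = 5, nothing longer is possible.

5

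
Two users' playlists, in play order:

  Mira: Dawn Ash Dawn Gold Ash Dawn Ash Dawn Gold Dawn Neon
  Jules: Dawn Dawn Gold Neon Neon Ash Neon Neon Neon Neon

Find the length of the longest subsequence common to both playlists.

One common subsequence of length 5: Dawn (Mira #1, Jules #1), then Dawn (Mira #3, Jules #2), then Gold (Mira #4, Jules #3), then Ash (Mira #5, Jules #6), then Neon (Mira #11, Jules #10). Since dp[11][10] = 5, nothing longer is possible.

5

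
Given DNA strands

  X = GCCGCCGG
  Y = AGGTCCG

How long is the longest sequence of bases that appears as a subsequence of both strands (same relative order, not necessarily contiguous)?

5

One common subsequence of length 5: G (X #1, Y #2), then G (X #4, Y #3), then C (X #5, Y #5), then C (X #6, Y #6), then G (X #8, Y #7). dp[8][7] = 5 confirms this is the maximum.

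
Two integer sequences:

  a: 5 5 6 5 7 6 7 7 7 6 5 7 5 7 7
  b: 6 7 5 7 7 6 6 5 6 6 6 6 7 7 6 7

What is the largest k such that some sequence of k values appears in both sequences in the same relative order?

One common subsequence of length 9: 6 at a[3]=b[1], 5 at a[4]=b[3], 7 at a[5]=b[5], 6 at a[6]=b[6], 6 at a[10]=b[7], 5 at a[11]=b[8], 7 at a[12]=b[13], 7 at a[14]=b[14], 7 at a[15]=b[16], and the DP table's final entry dp[15][16] is also 9, so no common subsequence is longer.

9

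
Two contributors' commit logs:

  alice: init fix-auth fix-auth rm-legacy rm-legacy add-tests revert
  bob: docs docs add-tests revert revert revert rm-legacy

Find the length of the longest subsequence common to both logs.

Taking add-tests [6,3], revert [7,6] gives a common subsequence of length 2, and the DP table's final entry dp[7][7] is also 2, so no common subsequence is longer.

2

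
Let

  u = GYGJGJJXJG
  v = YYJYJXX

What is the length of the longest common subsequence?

Let dp[i][j] be the LCS length of the first i characters of u and the first j characters of v. dp[i][j] = dp[i-1][j-1]+1 when the i-th and j-th characters match, else max(dp[i-1][j], dp[i][j-1]).
    ·  Y  Y  J  Y  J  X  X
 ·  0  0  0  0  0  0  0  0
 G  0  0  0  0  0  0  0  0
 Y  0  1  1  1  1  1  1  1
 G  0  1  1  1  1  1  1  1
 J  0  1  1  2  2  2  2  2
 G  0  1  1  2  2  2  2  2
 J  0  1  1  2  2  3  3  3
 J  0  1  1  2  2  3  3  3
 X  0  1  1  2  2  3  4  4
 J  0  1  1  2  2  3  4  4
 G  0  1  1  2  2  3  4  4
dp[10][7] = 4. One LCS (by backtracking along matches): YJJX.

4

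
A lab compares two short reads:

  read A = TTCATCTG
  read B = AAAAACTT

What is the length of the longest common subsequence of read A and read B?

3

Match C at read A[3]=read B[6]; then T at read A[5]=read B[7]; then T at read A[7]=read B[8] — 3 bases in the same relative order in both. Since dp[8][8] = 3, nothing longer is possible.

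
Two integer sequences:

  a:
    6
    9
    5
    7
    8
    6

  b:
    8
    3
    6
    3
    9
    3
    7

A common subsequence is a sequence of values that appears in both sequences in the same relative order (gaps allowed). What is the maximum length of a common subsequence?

3

Let dp[i][j] be the LCS length of the first i values of a and the first j values of b. dp[i][j] = dp[i-1][j-1]+1 when the i-th and j-th values match, else max(dp[i-1][j], dp[i][j-1]).
    ·  8  3  6  3  9  3  7
 ·  0  0  0  0  0  0  0  0
 6  0  0  0  1  1  1  1  1
 9  0  0  0  1  1  2  2  2
 5  0  0  0  1  1  2  2  2
 7  0  0  0  1  1  2  2  3
 8  0  1  1  1  1  2  2  3
 6  0  1  1  2  2  2  2  3
dp[6][7] = 3. One LCS (by backtracking along matches): 6, 9, 7.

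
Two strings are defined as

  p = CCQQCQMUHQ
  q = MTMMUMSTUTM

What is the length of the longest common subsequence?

Let dp[i][j] be the LCS length of the first i characters of p and the first j characters of q. dp[i][j] = dp[i-1][j-1]+1 when the i-th and j-th characters match, else max(dp[i-1][j], dp[i][j-1]).
    ·  M  T  M  M  U  M  S  T  U  T  M
 ·  0  0  0  0  0  0  0  0  0  0  0  0
 C  0  0  0  0  0  0  0  0  0  0  0  0
 C  0  0  0  0  0  0  0  0  0  0  0  0
 Q  0  0  0  0  0  0  0  0  0  0  0  0
 Q  0  0  0  0  0  0  0  0  0  0  0  0
 C  0  0  0  0  0  0  0  0  0  0  0  0
 Q  0  0  0  0  0  0  0  0  0  0  0  0
 M  0  1  1  1  1  1  1  1  1  1  1  1
 U  0  1  1  1  1  2  2  2  2  2  2  2
 H  0  1  1  1  1  2  2  2  2  2  2  2
 Q  0  1  1  1  1  2  2  2  2  2  2  2
dp[10][11] = 2. One LCS (by backtracking along matches): MU.

2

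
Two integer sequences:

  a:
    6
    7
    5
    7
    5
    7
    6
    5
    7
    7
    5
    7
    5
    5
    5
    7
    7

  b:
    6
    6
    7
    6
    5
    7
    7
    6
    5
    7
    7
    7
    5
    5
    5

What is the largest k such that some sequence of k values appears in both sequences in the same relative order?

Pick 6 [1,2] → 7 [2,3] → 5 [3,5] → 7 [4,6] → 7 [6,7] → 6 [7,8] → 5 [8,9] → 7 [9,10] → 7 [10,11] → 7 [12,12] → 5 [13,13] → 5 [14,14] → 5 [15,15]; all 13 values appear in both, in order. Since dp[17][15] = 13, nothing longer is possible.

13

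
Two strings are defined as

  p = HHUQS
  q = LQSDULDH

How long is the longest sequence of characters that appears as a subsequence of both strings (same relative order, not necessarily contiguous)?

Pick Q at p[4]=q[2], then S at p[5]=q[3]; all 2 characters appear in both, in order. Since dp[5][8] = 2, nothing longer is possible.

2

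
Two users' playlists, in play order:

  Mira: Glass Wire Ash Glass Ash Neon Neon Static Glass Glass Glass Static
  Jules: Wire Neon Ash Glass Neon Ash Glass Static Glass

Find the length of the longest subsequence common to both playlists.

6

One common subsequence of length 6: Wire (Mira #2, Jules #1); then Ash (Mira #3, Jules #3); then Glass (Mira #4, Jules #4); then Ash (Mira #5, Jules #6); then Static (Mira #8, Jules #8); then Glass (Mira #11, Jules #9). Since dp[12][9] = 6, nothing longer is possible.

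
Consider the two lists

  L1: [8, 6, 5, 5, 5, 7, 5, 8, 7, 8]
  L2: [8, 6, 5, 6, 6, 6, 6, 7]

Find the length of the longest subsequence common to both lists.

Let dp[i][j] be the LCS length of the first i values of L1 and the first j values of L2. dp[i][j] = dp[i-1][j-1]+1 when the i-th and j-th values match, else max(dp[i-1][j], dp[i][j-1]).
    ·  8  6  5  6  6  6  6  7
 ·  0  0  0  0  0  0  0  0  0
 8  0  1  1  1  1  1  1  1  1
 6  0  1  2  2  2  2  2  2  2
 5  0  1  2  3  3  3  3  3  3
 5  0  1  2  3  3  3  3  3  3
 5  0  1  2  3  3  3  3  3  3
 7  0  1  2  3  3  3  3  3  4
 5  0  1  2  3  3  3  3  3  4
 8  0  1  2  3  3  3  3  3  4
 7  0  1  2  3  3  3  3  3  4
 8  0  1  2  3  3  3  3  3  4
dp[10][8] = 4. One LCS (by backtracking along matches): 8, 6, 5, 7.

4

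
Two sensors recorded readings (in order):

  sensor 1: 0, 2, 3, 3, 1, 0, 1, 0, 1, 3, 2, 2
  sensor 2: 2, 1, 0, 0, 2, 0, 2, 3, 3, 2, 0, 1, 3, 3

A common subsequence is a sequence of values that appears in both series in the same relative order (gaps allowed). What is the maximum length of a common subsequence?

7

Match 0 (sensor 1 #1, sensor 2 #6) → 2 (sensor 1 #2, sensor 2 #7) → 3 (sensor 1 #3, sensor 2 #8) → 3 (sensor 1 #4, sensor 2 #9) → 0 (sensor 1 #6, sensor 2 #11) → 1 (sensor 1 #7, sensor 2 #12) → 3 (sensor 1 #10, sensor 2 #14) — 7 values in the same relative order in both, and the DP table's final entry dp[12][14] is also 7, so no common subsequence is longer.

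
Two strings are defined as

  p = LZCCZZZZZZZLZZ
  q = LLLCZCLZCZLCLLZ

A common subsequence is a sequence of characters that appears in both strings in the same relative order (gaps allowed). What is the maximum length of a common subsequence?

Pick L [1,3] → Z [2,5] → C [3,6] → C [4,9] → Z [5,10] → L [12,14] → Z [14,15]; all 7 characters appear in both, in order. dp[14][15] = 7 confirms this is the maximum.

7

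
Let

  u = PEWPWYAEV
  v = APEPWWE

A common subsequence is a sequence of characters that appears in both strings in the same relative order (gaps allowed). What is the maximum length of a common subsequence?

Let dp[i][j] be the LCS length of the first i characters of u and the first j characters of v. dp[i][j] = dp[i-1][j-1]+1 when the i-th and j-th characters match, else max(dp[i-1][j], dp[i][j-1]).
    ·  A  P  E  P  W  W  E
 ·  0  0  0  0  0  0  0  0
 P  0  0  1  1  1  1  1  1
 E  0  0  1  2  2  2  2  2
 W  0  0  1  2  2  3  3  3
 P  0  0  1  2  3  3  3  3
 W  0  0  1  2  3  4  4  4
 Y  0  0  1  2  3  4  4  4
 A  0  1  1  2  3  4  4  4
 E  0  1  1  2  3  4  4  5
 V  0  1  1  2  3  4  4  5
dp[9][7] = 5. One LCS (by backtracking along matches): PEWWE.

5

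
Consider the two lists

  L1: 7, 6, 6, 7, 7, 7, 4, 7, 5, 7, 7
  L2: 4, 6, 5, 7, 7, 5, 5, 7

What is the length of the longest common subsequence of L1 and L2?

5

One common subsequence of length 5: 6 at L1[2]=L2[2]; then 7 at L1[4]=L2[4]; then 7 at L1[5]=L2[5]; then 5 at L1[9]=L2[7]; then 7 at L1[11]=L2[8]. Since dp[11][8] = 5, nothing longer is possible.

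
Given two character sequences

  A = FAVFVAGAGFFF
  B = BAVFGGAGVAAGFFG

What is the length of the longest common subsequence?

9

Match A (A #2, B #2) → V (A #3, B #3) → F (A #4, B #4) → V (A #5, B #9) → A (A #6, B #10) → A (A #8, B #11) → G (A #9, B #12) → F (A #10, B #13) → F (A #11, B #14) — 9 characters in the same relative order in both. dp[12][15] = 9 confirms this is the maximum.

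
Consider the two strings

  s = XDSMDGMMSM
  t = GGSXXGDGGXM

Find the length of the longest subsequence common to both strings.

Pick X (s #1, t #5), then D (s #2, t #7), then G (s #6, t #9), then M (s #10, t #11); all 4 characters appear in both, in order. Since dp[10][11] = 4, nothing longer is possible.

4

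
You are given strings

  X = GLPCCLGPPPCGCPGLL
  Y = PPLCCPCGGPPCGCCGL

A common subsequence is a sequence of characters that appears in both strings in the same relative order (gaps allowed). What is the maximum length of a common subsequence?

11

Taking L (X #2, Y #3) → P (X #3, Y #6) → C (X #4, Y #7) → G (X #7, Y #9) → P (X #9, Y #10) → P (X #10, Y #11) → C (X #11, Y #12) → G (X #12, Y #13) → C (X #13, Y #15) → G (X #15, Y #16) → L (X #17, Y #17) gives a common subsequence of length 11. dp[17][17] = 11 confirms this is the maximum.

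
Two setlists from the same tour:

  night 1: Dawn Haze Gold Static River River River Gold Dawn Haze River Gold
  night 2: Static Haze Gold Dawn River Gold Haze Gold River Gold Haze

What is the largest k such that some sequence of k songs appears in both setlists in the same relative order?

7

One common subsequence of length 7: Haze (night 1 #2, night 2 #2), Gold (night 1 #3, night 2 #3), River (night 1 #7, night 2 #5), Gold (night 1 #8, night 2 #6), Haze (night 1 #10, night 2 #7), River (night 1 #11, night 2 #9), Gold (night 1 #12, night 2 #10), and the DP table's final entry dp[12][11] is also 7, so no common subsequence is longer.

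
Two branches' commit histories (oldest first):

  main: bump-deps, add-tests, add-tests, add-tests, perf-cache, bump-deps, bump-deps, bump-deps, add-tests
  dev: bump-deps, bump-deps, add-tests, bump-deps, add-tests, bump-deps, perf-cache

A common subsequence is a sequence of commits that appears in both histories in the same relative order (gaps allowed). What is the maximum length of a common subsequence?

Pick bump-deps at main[1]=dev[2] → add-tests at main[2]=dev[3] → add-tests at main[3]=dev[5] → perf-cache at main[5]=dev[7]; all 4 commits appear in both, in order. The LCS DP gives dp[9][7] = 4, so this is optimal.

4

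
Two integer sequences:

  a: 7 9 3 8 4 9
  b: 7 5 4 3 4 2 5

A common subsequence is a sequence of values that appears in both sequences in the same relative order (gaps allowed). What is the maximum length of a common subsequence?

Let dp[i][j] be the LCS length of the first i values of a and the first j values of b. dp[i][j] = dp[i-1][j-1]+1 when the i-th and j-th values match, else max(dp[i-1][j], dp[i][j-1]).
    ·  7  5  4  3  4  2  5
 ·  0  0  0  0  0  0  0  0
 7  0  1  1  1  1  1  1  1
 9  0  1  1  1  1  1  1  1
 3  0  1  1  1  2  2  2  2
 8  0  1  1  1  2  2  2  2
 4  0  1  1  2  2  3  3  3
 9  0  1  1  2  2  3  3  3
dp[6][7] = 3. One LCS (by backtracking along matches): 7, 3, 4.

3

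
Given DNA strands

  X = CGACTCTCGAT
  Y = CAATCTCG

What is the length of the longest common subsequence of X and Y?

Let dp[i][j] be the LCS length of the first i bases of X and the first j bases of Y. dp[i][j] = dp[i-1][j-1]+1 when the i-th and j-th bases match, else max(dp[i-1][j], dp[i][j-1]).
    ·  C  A  A  T  C  T  C  G
 ·  0  0  0  0  0  0  0  0  0
 C  0  1  1  1  1  1  1  1  1
 G  0  1  1  1  1  1  1  1  2
 A  0  1  2  2  2  2  2  2  2
 C  0  1  2  2  2  3  3  3  3
 T  0  1  2  2  3  3  4  4  4
 C  0  1  2  2  3  4  4  5  5
 T  0  1  2  2  3  4  5  5  5
 C  0  1  2  2  3  4  5  6  6
 G  0  1  2  2  3  4  5  6  7
 A  0  1  2  3  3  4  5  6  7
 T  0  1  2  3  4  4  5  6  7
dp[11][8] = 7. One LCS (by backtracking along matches): CATCTCG.

7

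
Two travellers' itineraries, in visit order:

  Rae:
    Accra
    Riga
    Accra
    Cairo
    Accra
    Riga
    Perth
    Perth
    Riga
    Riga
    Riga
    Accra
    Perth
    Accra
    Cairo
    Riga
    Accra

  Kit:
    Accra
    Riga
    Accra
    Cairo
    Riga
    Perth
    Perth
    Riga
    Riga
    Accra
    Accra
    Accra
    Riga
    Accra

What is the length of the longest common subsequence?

13

Match Accra at Rae[1]=Kit[1] → Riga at Rae[2]=Kit[2] → Accra at Rae[3]=Kit[3] → Cairo at Rae[4]=Kit[4] → Riga at Rae[6]=Kit[5] → Perth at Rae[7]=Kit[6] → Perth at Rae[8]=Kit[7] → Riga at Rae[9]=Kit[8] → Riga at Rae[10]=Kit[9] → Accra at Rae[12]=Kit[11] → Accra at Rae[14]=Kit[12] → Riga at Rae[16]=Kit[13] → Accra at Rae[17]=Kit[14] — 13 stops in the same relative order in both. dp[17][14] = 13 confirms this is the maximum.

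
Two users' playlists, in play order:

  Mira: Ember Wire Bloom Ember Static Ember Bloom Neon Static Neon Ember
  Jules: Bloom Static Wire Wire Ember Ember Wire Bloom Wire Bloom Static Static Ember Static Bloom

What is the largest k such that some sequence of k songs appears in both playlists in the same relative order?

Pick Ember at Mira[1]=Jules[6], Wire at Mira[2]=Jules[9], Bloom at Mira[3]=Jules[10], Ember at Mira[4]=Jules[13], Static at Mira[5]=Jules[14], Bloom at Mira[7]=Jules[15]; all 6 songs appear in both, in order, and the DP table's final entry dp[11][15] is also 6, so no common subsequence is longer.

6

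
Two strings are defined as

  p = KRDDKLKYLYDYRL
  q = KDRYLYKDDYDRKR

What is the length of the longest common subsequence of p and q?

8

Taking K (p #1, q #1) → R (p #2, q #3) → Y (p #8, q #4) → L (p #9, q #5) → Y (p #10, q #6) → D (p #11, q #9) → Y (p #12, q #10) → R (p #13, q #14) gives a common subsequence of length 8, and the DP table's final entry dp[14][14] is also 8, so no common subsequence is longer.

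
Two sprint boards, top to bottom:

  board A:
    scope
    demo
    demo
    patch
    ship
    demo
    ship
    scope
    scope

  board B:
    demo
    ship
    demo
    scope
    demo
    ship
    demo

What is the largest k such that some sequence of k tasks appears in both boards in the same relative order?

4

One common subsequence of length 4: scope at board A[1]=board B[4]; then demo at board A[3]=board B[5]; then ship at board A[5]=board B[6]; then demo at board A[6]=board B[7]. dp[9][7] = 4 confirms this is the maximum.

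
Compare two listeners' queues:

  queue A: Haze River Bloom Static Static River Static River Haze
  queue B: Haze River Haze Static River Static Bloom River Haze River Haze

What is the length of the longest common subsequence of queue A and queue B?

7

Pick Haze (queue A #1, queue B #1), River (queue A #2, queue B #2), Static (queue A #4, queue B #4), Static (queue A #5, queue B #6), River (queue A #6, queue B #8), River (queue A #8, queue B #10), Haze (queue A #9, queue B #11); all 7 songs appear in both, in order. The LCS DP gives dp[9][11] = 7, so this is optimal.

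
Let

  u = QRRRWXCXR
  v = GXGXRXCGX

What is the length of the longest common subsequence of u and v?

Let dp[i][j] be the LCS length of the first i characters of u and the first j characters of v. dp[i][j] = dp[i-1][j-1]+1 when the i-th and j-th characters match, else max(dp[i-1][j], dp[i][j-1]).
    ·  G  X  G  X  R  X  C  G  X
 ·  0  0  0  0  0  0  0  0  0  0
 Q  0  0  0  0  0  0  0  0  0  0
 R  0  0  0  0  0  1  1  1  1  1
 R  0  0  0  0  0  1  1  1  1  1
 R  0  0  0  0  0  1  1  1  1  1
 W  0  0  0  0  0  1  1  1  1  1
 X  0  0  1  1  1  1  2  2  2  2
 C  0  0  1  1  1  1  2  3  3  3
 X  0  0  1  1  2  2  2  3  3  4
 R  0  0  1  1  2  3  3  3  3  4
dp[9][9] = 4. One LCS (by backtracking along matches): RXCX.

4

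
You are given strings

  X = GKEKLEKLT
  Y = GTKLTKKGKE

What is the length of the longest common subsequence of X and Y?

One common subsequence of length 4: G at X[1]=Y[1] → K at X[2]=Y[7] → K at X[4]=Y[9] → E at X[6]=Y[10]. The LCS DP gives dp[9][10] = 4, so this is optimal.

4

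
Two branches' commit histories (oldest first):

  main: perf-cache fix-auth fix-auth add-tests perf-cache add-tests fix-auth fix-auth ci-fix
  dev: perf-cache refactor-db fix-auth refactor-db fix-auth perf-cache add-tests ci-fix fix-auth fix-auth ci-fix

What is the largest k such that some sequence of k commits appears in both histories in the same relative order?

Match perf-cache [1,1], fix-auth [2,3], fix-auth [3,5], perf-cache [5,6], add-tests [6,7], fix-auth [7,9], fix-auth [8,10], ci-fix [9,11] — 8 commits in the same relative order in both. Since dp[9][11] = 8, nothing longer is possible.

8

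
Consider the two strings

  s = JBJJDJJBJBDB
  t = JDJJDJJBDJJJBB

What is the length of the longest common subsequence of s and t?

Taking J (s #1, t #1) → J (s #3, t #3) → J (s #4, t #4) → D (s #5, t #5) → J (s #6, t #6) → J (s #7, t #7) → B (s #8, t #8) → J (s #9, t #12) → B (s #10, t #13) → B (s #12, t #14) gives a common subsequence of length 10, and the DP table's final entry dp[12][14] is also 10, so no common subsequence is longer.

10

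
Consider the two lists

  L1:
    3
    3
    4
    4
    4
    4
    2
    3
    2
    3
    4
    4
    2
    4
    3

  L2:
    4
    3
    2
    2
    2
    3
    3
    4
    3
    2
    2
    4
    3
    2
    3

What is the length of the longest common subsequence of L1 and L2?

8

Match 3 [1,6]; then 3 [2,7]; then 4 [3,8]; then 2 [7,10]; then 2 [9,11]; then 3 [10,13]; then 2 [13,14]; then 3 [15,15] — 8 values in the same relative order in both, and the DP table's final entry dp[15][15] is also 8, so no common subsequence is longer.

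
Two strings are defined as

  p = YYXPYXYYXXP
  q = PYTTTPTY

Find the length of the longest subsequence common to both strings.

Let dp[i][j] be the LCS length of the first i characters of p and the first j characters of q. dp[i][j] = dp[i-1][j-1]+1 when the i-th and j-th characters match, else max(dp[i-1][j], dp[i][j-1]).
    ·  P  Y  T  T  T  P  T  Y
 ·  0  0  0  0  0  0  0  0  0
 Y  0  0  1  1  1  1  1  1  1
 Y  0  0  1  1  1  1  1  1  2
 X  0  0  1  1  1  1  1  1  2
 P  0  1  1  1  1  1  2  2  2
 Y  0  1  2  2  2  2  2  2  3
 X  0  1  2  2  2  2  2  2  3
 Y  0  1  2  2  2  2  2  2  3
 Y  0  1  2  2  2  2  2  2  3
 X  0  1  2  2  2  2  2  2  3
 X  0  1  2  2  2  2  2  2  3
 P  0  1  2  2  2  2  3  3  3
dp[11][8] = 3. One LCS (by backtracking along matches): YPY.

3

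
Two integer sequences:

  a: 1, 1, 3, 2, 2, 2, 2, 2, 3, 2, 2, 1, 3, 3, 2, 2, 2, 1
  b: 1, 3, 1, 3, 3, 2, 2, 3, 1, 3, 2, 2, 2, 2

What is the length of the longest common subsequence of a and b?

Match 1 (a #1, b #1) → 1 (a #2, b #3) → 3 (a #3, b #5) → 2 (a #7, b #6) → 2 (a #8, b #7) → 3 (a #9, b #8) → 1 (a #12, b #9) → 3 (a #13, b #10) → 2 (a #15, b #12) → 2 (a #16, b #13) → 2 (a #17, b #14) — 11 values in the same relative order in both. dp[18][14] = 11 confirms this is the maximum.

11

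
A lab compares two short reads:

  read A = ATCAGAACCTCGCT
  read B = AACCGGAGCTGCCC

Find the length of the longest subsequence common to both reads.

8

One common subsequence of length 8: A at read A[1]=read B[2], C at read A[3]=read B[4], A at read A[4]=read B[7], G at read A[5]=read B[8], C at read A[8]=read B[9], C at read A[9]=read B[12], C at read A[11]=read B[13], C at read A[13]=read B[14]. Since dp[14][14] = 8, nothing longer is possible.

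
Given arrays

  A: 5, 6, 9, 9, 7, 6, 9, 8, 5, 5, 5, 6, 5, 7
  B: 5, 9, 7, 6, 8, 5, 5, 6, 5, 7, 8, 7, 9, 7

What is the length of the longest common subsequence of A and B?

10

One common subsequence of length 10: 5 [1,1], 9 [4,2], 7 [5,3], 6 [6,4], 8 [8,5], 5 [10,6], 5 [11,7], 6 [12,8], 5 [13,9], 7 [14,14]. dp[14][14] = 10 confirms this is the maximum.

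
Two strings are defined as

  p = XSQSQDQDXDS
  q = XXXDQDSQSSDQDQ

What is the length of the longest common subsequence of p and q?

7

One common subsequence of length 7: X at p[1]=q[3] → S at p[2]=q[7] → Q at p[3]=q[8] → S at p[4]=q[10] → Q at p[5]=q[12] → D at p[6]=q[13] → Q at p[7]=q[14], and the DP table's final entry dp[11][14] is also 7, so no common subsequence is longer.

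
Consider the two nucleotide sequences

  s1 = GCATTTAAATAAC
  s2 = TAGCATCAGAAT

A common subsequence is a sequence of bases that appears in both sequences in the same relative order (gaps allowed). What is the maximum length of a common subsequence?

8

Match G (s1 #1, s2 #3); then C (s1 #2, s2 #4); then A (s1 #3, s2 #5); then T (s1 #4, s2 #6); then A (s1 #7, s2 #8); then A (s1 #8, s2 #10); then A (s1 #9, s2 #11); then T (s1 #10, s2 #12) — 8 bases in the same relative order in both. Since dp[13][12] = 8, nothing longer is possible.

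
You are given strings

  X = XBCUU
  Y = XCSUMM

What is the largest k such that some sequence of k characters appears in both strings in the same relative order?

3

Pick X [1,1], then C [3,2], then U [4,4]; all 3 characters appear in both, in order, and the DP table's final entry dp[5][6] is also 3, so no common subsequence is longer.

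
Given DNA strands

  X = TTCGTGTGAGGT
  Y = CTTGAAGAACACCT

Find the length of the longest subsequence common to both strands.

7

Pick C at X[3]=Y[1]; then T at X[5]=Y[2]; then T at X[7]=Y[3]; then G at X[8]=Y[4]; then A at X[9]=Y[6]; then G at X[10]=Y[7]; then T at X[12]=Y[14]; all 7 bases appear in both, in order. Since dp[12][14] = 7, nothing longer is possible.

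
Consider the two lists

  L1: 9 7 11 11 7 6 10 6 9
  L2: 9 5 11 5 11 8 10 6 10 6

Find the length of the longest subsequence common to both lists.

6

One common subsequence of length 6: 9 (L1 #1, L2 #1) → 11 (L1 #3, L2 #3) → 11 (L1 #4, L2 #5) → 6 (L1 #6, L2 #8) → 10 (L1 #7, L2 #9) → 6 (L1 #8, L2 #10). dp[9][10] = 6 confirms this is the maximum.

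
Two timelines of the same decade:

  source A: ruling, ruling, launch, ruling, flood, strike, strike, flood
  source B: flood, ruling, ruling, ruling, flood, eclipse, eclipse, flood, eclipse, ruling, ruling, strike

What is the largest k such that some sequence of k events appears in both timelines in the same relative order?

5

Match ruling [1,2]; then ruling [2,3]; then ruling [4,4]; then flood [5,8]; then strike [7,12] — 5 events in the same relative order in both. dp[8][12] = 5 confirms this is the maximum.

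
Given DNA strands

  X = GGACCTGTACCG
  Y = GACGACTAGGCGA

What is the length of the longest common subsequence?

Match G [1,1] → G [2,4] → A [3,5] → C [5,6] → T [6,7] → G [7,10] → C [11,11] → G [12,12] — 8 bases in the same relative order in both. The LCS DP gives dp[12][13] = 8, so this is optimal.

8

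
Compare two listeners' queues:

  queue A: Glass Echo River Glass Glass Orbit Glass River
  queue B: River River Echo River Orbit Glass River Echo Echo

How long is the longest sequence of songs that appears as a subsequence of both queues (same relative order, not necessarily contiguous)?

Match Echo [2,3]; then River [3,4]; then Orbit [6,5]; then Glass [7,6]; then River [8,7] — 5 songs in the same relative order in both. The LCS DP gives dp[8][9] = 5, so this is optimal.

5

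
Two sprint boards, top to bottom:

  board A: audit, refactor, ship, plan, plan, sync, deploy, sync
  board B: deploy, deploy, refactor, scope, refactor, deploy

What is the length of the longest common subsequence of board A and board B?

Pick refactor (board A #2, board B #5), deploy (board A #7, board B #6); all 2 tasks appear in both, in order. Since dp[8][6] = 2, nothing longer is possible.

2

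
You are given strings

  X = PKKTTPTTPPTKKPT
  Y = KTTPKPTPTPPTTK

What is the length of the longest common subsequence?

10

Pick K [3,1]; then T [4,2]; then T [5,3]; then P [6,6]; then T [7,7]; then T [8,9]; then P [9,10]; then P [10,11]; then T [11,13]; then K [13,14]; all 10 characters appear in both, in order. dp[15][14] = 10 confirms this is the maximum.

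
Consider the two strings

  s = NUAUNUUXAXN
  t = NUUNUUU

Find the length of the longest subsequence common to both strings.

6

Match N (s #1, t #1) → U (s #2, t #2) → U (s #4, t #3) → N (s #5, t #4) → U (s #6, t #6) → U (s #7, t #7) — 6 characters in the same relative order in both. Since dp[11][7] = 6, nothing longer is possible.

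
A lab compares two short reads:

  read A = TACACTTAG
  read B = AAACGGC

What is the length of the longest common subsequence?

4

Pick A (read A #2, read B #2), A (read A #4, read B #3), C (read A #5, read B #4), G (read A #9, read B #6); all 4 bases appear in both, in order. Since dp[9][7] = 4, nothing longer is possible.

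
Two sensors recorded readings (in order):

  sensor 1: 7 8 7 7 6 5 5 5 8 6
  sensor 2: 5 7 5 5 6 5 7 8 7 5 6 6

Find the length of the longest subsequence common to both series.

Let dp[i][j] be the LCS length of the first i values of sensor 1 and the first j values of sensor 2. dp[i][j] = dp[i-1][j-1]+1 when the i-th and j-th values match, else max(dp[i-1][j], dp[i][j-1]).
    ·  5  7  5  5  6  5  7  8  7  5  6  6
 ·  0  0  0  0  0  0  0  0  0  0  0  0  0
 7  0  0  1  1  1  1  1  1  1  1  1  1  1
 8  0  0  1  1  1  1  1  1  2  2  2  2  2
 7  0  0  1  1  1  1  1  2  2  3  3  3  3
 7  0  0  1  1  1  1  1  2  2  3  3  3  3
 6  0  0  1  1  1  2  2  2  2  3  3  4  4
 5  0  1  1  2  2  2  3  3  3  3  4  4  4
 5  0  1  1  2  3  3  3  3  3  3  4  4  4
 5  0  1  1  2  3  3  4  4  4  4  4  4  4
 8  0  1  1  2  3  3  4  4  5  5  5  5  5
 6  0  1  1  2  3  4  4  4  5  5  5  6  6
dp[10][12] = 6. One LCS (by backtracking along matches): 7, 5, 5, 5, 8, 6.

6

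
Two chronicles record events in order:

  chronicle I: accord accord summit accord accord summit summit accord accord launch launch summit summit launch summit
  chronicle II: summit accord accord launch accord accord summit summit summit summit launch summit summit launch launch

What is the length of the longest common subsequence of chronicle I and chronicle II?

10

One common subsequence of length 10: accord (chronicle I #1, chronicle II #2), then accord (chronicle I #2, chronicle II #3), then accord (chronicle I #4, chronicle II #5), then accord (chronicle I #5, chronicle II #6), then summit (chronicle I #6, chronicle II #9), then summit (chronicle I #7, chronicle II #10), then launch (chronicle I #11, chronicle II #11), then summit (chronicle I #12, chronicle II #12), then summit (chronicle I #13, chronicle II #13), then launch (chronicle I #14, chronicle II #15). The LCS DP gives dp[15][15] = 10, so this is optimal.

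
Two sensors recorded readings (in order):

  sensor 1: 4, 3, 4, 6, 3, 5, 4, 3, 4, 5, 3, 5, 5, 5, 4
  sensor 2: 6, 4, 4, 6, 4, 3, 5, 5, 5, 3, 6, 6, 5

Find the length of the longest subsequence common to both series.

9

Pick 4 [1,2] → 4 [3,3] → 6 [4,4] → 4 [7,5] → 3 [8,6] → 5 [10,7] → 5 [12,8] → 5 [13,9] → 5 [14,13]; all 9 values appear in both, in order. dp[15][13] = 9 confirms this is the maximum.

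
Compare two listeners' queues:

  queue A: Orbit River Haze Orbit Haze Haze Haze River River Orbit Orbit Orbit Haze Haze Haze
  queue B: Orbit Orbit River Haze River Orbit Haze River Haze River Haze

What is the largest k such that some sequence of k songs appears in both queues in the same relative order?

Match Orbit at queue A[1]=queue B[2]; then River at queue A[2]=queue B[3]; then Haze at queue A[3]=queue B[4]; then Orbit at queue A[4]=queue B[6]; then Haze at queue A[5]=queue B[7]; then Haze at queue A[7]=queue B[9]; then River at queue A[9]=queue B[10]; then Haze at queue A[15]=queue B[11] — 8 songs in the same relative order in both. Since dp[15][11] = 8, nothing longer is possible.

8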